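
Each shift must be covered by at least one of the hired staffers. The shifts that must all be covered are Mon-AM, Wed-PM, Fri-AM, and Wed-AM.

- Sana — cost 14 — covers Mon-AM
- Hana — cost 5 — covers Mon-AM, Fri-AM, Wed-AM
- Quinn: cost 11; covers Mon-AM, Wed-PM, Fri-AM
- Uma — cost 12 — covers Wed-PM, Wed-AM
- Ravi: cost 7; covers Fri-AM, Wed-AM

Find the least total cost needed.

This is a weighted set-cover instance.
Choose Hana and Quinn: together they cover Mon-AM, Wed-PM, Fri-AM, Wed-AM — every shift.
Total cost: 5 + 11 = 16.
No cover costs less than 16.

16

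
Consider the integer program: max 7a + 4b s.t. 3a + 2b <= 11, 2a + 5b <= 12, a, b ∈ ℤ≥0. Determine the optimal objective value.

Relaxing integrality, the LP optimum is 25.67 at (a,b) = (3.67, 0), which is not an integer point.
(a,b)=(3,1): 3·3+2·1=11≤11, 2·3+5·1=11≤12, objective 25.
(a,b)=(3,0): 3·3+2·0=9≤11, 2·3+5·0=6≤12, objective 21.
(a,b)=(2,1): 3·2+2·1=8≤11, 2·2+5·1=9≤12, objective 18.
(a,b)=(2,0): 3·2+2·0=6≤11, 2·2+5·0=4≤12, objective 14.
No feasible integer point exceeds 25.

25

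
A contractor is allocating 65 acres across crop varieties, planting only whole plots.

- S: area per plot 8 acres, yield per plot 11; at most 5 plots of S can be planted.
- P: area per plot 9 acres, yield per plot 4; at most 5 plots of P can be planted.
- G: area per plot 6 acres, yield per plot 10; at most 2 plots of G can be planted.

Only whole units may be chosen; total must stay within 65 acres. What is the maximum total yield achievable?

5×S and 2×G: area 52 ≤ 65, yield 5·11 + 2·10 = 75.
5×S, 1×P, and 2×G: area 61 ≤ 65, yield 5·11 + 1·4 + 2·10 = 79.
Best is 79.

79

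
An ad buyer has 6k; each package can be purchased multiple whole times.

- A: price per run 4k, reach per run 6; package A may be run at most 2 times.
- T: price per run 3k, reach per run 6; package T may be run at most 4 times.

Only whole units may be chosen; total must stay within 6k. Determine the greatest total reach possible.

12

This is a bounded integer knapsack.
Take 2×T: price 6 ≤ 6, reach 2·6 = 12.
No other integer combination yields more.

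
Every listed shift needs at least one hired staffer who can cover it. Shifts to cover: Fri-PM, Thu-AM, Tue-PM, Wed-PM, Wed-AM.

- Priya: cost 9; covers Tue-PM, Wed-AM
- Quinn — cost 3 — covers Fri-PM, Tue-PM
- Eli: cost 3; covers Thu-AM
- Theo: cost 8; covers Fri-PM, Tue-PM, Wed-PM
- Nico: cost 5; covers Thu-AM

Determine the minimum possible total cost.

Choose Priya, Eli, and Theo: together they cover Fri-PM, Thu-AM, Tue-PM, Wed-PM, Wed-AM — every shift.
Total cost: 9 + 3 + 8 = 20.

20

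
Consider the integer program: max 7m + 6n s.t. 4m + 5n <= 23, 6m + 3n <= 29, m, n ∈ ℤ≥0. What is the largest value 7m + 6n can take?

34

(m,n)=(4,1): 4·4+5·1=21≤23, 6·4+3·1=27≤29, objective 34.
(m,n)=(3,2): 4·3+5·2=22≤23, 6·3+3·2=24≤29, objective 33.
(m,n)=(4,0): 4·4+5·0=16≤23, 6·4+3·0=24≤29, objective 28.
(m,n)=(3,1): 4·3+5·1=17≤23, 6·3+3·1=21≤29, objective 27.
No feasible integer point exceeds 34.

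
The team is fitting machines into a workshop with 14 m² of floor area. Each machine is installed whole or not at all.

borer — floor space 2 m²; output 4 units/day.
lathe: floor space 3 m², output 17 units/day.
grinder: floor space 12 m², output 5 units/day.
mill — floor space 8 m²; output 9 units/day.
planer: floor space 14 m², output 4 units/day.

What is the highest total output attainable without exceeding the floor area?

This is a 0-1 knapsack instance.
Allowing fractional choices, the relaxed optimum would be about 30.4, but machines are indivisible.
borer + lathe + mill: floor space 2 + 3 + 8 = 13 ≤ 14, output 4 + 17 + 9 = 30.
lathe + mill: floor space 3 + 8 = 11 ≤ 14, output 17 + 9 = 26.
borer + lathe: floor space 2 + 3 = 5 ≤ 14, output 4 + 17 = 21.
Best is borer, lathe, and mill with total output 30.

30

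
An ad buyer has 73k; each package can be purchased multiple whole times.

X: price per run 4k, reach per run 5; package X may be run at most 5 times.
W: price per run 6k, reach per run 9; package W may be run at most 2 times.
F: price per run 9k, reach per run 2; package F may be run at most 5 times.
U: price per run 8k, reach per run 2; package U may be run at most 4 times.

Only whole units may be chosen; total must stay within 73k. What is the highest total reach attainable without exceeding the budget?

53

Take 5×X, 2×W, 1×F, and 4×U: price 73 ≤ 73, reach 5·5 + 2·9 + 1·2 + 4·2 = 53.
W has the best ratio (9/6) and is taken to its limit of 2; remaining capacity is filled optimally with the others.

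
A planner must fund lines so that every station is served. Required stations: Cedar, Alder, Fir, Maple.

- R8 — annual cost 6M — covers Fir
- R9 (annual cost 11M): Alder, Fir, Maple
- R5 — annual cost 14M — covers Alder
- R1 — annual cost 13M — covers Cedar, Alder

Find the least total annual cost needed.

Choose R9 and R1: together they cover Cedar, Alder, Fir, Maple — every station.
Total annual cost: 11 + 13 = 24.

24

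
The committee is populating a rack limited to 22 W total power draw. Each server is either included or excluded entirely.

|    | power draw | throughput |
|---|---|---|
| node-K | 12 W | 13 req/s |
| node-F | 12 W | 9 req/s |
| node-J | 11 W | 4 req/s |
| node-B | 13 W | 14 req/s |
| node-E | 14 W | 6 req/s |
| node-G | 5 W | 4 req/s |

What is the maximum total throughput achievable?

18

Allowing fractional choices, the relaxed optimum would be about 23.8, but servers are indivisible.
node-B + node-G: power draw 13 + 5 = 18 ≤ 22, throughput 14 + 4 = 18.
node-B: power draw 13 ≤ 22, throughput 14.
node-K + node-G: power draw 12 + 5 = 17 ≤ 22, throughput 13 + 4 = 17.
Best is node-B and node-G with total throughput 18.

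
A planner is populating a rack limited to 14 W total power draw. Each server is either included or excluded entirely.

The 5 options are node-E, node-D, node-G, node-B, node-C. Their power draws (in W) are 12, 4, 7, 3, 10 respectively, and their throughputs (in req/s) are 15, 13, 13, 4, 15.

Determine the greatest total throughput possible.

Take node-D, node-G, and node-B: power draw 4 + 7 + 3 = 14 ≤ 14, throughput 13 + 13 + 4 = 30.
No other feasible combination does better.

30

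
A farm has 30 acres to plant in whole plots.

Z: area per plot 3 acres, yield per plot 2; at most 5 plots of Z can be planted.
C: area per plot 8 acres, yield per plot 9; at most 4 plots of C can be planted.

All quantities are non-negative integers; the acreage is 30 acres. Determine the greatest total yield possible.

31

This is a bounded integer knapsack.
C has the best ratio (9/8); taking only C gives at most 3×9 = 27 (stopped by the area limit).
Mixing does better — 2×Z and 3×C: area 30 ≤ 30, yield 2·2 + 3·9 = 31.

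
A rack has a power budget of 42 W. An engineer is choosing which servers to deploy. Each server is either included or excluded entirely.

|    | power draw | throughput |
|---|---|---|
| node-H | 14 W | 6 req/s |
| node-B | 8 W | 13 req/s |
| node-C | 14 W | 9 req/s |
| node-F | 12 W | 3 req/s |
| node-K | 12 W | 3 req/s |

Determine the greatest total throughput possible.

28

Allowing fractional choices, the relaxed optimum would be about 29.5, but servers are indivisible.
node-B + node-C + node-F: power draw 8 + 14 + 12 = 34 ≤ 42, throughput 13 + 9 + 3 = 25.
node-H + node-B + node-C: power draw 14 + 8 + 14 = 36 ≤ 42, throughput 6 + 13 + 9 = 28.
Best is node-H, node-B, and node-C with total throughput 28.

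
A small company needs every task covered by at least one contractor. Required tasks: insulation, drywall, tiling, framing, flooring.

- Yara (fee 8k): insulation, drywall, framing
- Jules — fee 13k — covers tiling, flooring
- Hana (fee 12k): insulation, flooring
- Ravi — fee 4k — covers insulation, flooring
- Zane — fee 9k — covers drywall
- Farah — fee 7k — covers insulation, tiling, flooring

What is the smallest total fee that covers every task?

This is a weighted set-cover instance.
The greedy cost-per-new-task heuristic would pick Ravi, Yara, and Farah for 19, but a cheaper cover exists.
Choose Yara and Farah: together they cover insulation, drywall, tiling, framing, flooring — every task.
Total fee: 8 + 7 = 15.
No cover costs less than 15.

15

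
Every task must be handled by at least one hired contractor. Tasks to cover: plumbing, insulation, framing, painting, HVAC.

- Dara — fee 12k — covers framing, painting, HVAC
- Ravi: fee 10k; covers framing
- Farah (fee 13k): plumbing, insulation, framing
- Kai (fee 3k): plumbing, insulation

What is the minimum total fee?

Choose Dara and Kai: together they cover plumbing, insulation, framing, painting, HVAC — every task.
Total fee: 12 + 3 = 15.

15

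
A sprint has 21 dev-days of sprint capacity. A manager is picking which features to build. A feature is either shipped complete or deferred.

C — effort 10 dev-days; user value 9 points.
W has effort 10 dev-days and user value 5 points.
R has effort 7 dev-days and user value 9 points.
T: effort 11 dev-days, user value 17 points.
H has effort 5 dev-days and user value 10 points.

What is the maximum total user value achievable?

This is a 0-1 knapsack instance.
Allowing fractional choices, the relaxed optimum would be about 33.4, but features are indivisible.
T + H: effort 11 + 5 = 16 ≤ 21, user value 17 + 10 = 27.
C + T: effort 10 + 11 = 21 ≤ 21, user value 9 + 17 = 26.
R + T: effort 7 + 11 = 18 ≤ 21, user value 9 + 17 = 26.
Best is T and H with total user value 27.

27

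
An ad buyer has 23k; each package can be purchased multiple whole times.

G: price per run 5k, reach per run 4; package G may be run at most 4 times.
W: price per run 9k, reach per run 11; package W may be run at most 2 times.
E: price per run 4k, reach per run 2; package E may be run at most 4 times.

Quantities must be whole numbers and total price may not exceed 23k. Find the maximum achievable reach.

26

This is a bounded integer knapsack.
W has the best ratio (11/9); taking only W gives at most 2×11 = 22 (stopped by the price limit).
Mixing does better — 1×G and 2×W: price 23 ≤ 23, reach 1·4 + 2·11 = 26.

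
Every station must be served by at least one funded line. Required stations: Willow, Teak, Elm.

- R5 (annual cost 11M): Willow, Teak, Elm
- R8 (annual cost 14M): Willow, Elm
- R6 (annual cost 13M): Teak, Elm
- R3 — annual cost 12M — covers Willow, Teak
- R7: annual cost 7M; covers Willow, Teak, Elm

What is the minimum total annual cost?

R7 alone covers Willow, Teak, Elm — every station.
Total annual cost: 7.
No cover costs less than 7.

7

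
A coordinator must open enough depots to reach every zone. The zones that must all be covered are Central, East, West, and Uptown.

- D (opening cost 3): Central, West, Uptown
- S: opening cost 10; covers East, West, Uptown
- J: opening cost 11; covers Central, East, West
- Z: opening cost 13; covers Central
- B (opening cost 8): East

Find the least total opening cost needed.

This is a weighted set-cover instance.
Choose D and B: together they cover Central, East, West, Uptown — every zone.
Total opening cost: 3 + 8 = 11.
No cover costs less than 11.

11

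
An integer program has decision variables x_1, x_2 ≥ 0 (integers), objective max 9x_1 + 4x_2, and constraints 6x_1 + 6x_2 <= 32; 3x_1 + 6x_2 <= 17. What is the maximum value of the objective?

Relaxing integrality, the LP optimum is 48.00 at (x_1,x_2) = (5.33, 0), which is not an integer point.
(x_1,x_2)=(5,0): 6·5+6·0=30≤32, 3·5+6·0=15≤17, objective 45.
(x_1,x_2)=(4,0): 6·4+6·0=24≤32, 3·4+6·0=12≤17, objective 36.
The best lattice point is (5,0), giving 45.

45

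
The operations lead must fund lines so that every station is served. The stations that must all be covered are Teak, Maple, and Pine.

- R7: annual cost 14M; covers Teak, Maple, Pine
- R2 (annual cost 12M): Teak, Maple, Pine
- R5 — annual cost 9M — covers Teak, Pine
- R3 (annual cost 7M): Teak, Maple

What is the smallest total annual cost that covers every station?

The greedy cost-per-new-station heuristic would pick R3 and R5 for 16, but a cheaper cover exists.
R2 alone covers Teak, Maple, Pine — every station.
Total annual cost: 12.
No cover costs less than 12.

12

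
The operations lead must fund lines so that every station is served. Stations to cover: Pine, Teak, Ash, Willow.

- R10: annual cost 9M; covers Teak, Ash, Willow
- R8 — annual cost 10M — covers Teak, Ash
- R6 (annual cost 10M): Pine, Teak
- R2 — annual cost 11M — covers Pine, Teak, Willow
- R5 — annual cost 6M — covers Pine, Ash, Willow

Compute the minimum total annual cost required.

15

This is an integer covering problem.
Choose R10 and R5: together they cover Pine, Teak, Ash, Willow — every station.
Total annual cost: 9 + 6 = 15.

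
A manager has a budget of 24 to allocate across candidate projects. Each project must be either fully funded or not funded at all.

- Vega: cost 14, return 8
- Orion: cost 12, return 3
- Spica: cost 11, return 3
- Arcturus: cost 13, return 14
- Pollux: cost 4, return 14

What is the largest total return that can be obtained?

Arcturus + Pollux: cost 13 + 4 = 17 ≤ 24, return 14 + 14 = 28.
Spica + Pollux: cost 11 + 4 = 15 ≤ 24, return 3 + 14 = 17.
Vega + Pollux: cost 14 + 4 = 18 ≤ 24, return 8 + 14 = 22.
Best is Arcturus and Pollux with total return 28.

28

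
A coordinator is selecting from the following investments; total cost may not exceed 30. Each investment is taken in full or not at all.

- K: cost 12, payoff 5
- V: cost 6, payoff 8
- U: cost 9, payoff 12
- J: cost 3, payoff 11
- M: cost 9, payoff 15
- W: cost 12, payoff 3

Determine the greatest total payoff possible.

46

K + V + J + M: cost 12 + 6 + 3 + 9 = 30 ≤ 30, payoff 5 + 8 + 11 + 15 = 39.
V + U + J + M: cost 6 + 9 + 3 + 9 = 27 ≤ 30, payoff 8 + 12 + 11 + 15 = 46.
Best is V, U, J, and M with total payoff 46.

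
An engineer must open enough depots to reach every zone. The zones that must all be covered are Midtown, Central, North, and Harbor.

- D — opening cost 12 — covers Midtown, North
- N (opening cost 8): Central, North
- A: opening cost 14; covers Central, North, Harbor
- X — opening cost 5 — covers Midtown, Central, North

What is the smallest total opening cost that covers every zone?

This is an integer covering problem.
Choose A and X: together they cover Midtown, Central, North, Harbor — every zone.
Total opening cost: 14 + 5 = 19.

19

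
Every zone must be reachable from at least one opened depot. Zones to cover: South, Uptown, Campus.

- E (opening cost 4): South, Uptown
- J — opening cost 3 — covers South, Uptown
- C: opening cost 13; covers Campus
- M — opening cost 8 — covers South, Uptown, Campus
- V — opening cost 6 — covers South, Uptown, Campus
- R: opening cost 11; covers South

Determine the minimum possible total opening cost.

The greedy cost-per-new-zone heuristic would pick J and V for 9, but a cheaper cover exists.
V alone covers South, Uptown, Campus — every zone.
Total opening cost: 6.
No cover costs less than 6.

6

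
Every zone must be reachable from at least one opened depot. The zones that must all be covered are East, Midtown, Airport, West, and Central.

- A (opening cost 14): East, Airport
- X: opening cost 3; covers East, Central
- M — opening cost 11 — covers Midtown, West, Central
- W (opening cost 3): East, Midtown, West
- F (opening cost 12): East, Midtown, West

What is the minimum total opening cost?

Choose A, X, and W: together they cover East, Midtown, Airport, West, Central — every zone.
Total opening cost: 14 + 3 + 3 = 20.
No cover costs less than 20.

20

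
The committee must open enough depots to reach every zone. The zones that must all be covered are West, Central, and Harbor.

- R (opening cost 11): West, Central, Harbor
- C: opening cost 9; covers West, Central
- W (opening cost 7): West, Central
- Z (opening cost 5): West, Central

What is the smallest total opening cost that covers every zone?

This is a weighted set-cover instance.
The greedy cost-per-new-zone heuristic would pick Z and R for 16, but a cheaper cover exists.
R alone covers West, Central, Harbor — every zone.
Total opening cost: 11.
No cover costs less than 11.

11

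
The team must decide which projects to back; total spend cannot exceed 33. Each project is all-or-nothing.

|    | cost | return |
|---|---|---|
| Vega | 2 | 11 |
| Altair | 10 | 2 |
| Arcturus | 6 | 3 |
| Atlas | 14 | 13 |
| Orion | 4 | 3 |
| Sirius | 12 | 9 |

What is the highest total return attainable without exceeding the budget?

36

This is a 0-1 knapsack instance.
Allowing fractional choices, the relaxed optimum would be about 36.5, but projects are indivisible.
Vega + Atlas + Orion + Sirius: cost 2 + 14 + 4 + 12 = 32 ≤ 33, return 11 + 13 + 3 + 9 = 36.
Vega + Atlas + Sirius: cost 2 + 14 + 12 = 28 ≤ 33, return 11 + 13 + 9 = 33.
Best is Vega, Atlas, Orion, and Sirius with total return 36.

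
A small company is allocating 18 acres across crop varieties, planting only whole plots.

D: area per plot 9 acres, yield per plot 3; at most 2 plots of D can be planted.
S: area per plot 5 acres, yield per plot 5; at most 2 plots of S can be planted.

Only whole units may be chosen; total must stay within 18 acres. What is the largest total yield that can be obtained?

This is a bounded integer knapsack.
2×S: area 10 ≤ 18, yield 2·5 = 10.
1×D and 1×S: area 14 ≤ 18, yield 1·3 + 1·5 = 8.
Best is 10.

10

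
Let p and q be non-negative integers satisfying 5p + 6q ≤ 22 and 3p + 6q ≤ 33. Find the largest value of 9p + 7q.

36

Relaxing integrality, the LP optimum is 39.60 at (p,q) = (4.4, 0), which is not an integer point.
(p,q)=(4,0): 5·4+6·0=20≤22, 3·4+6·0=12≤33, objective 36.
(p,q)=(3,1): 5·3+6·1=21≤22, 3·3+6·1=15≤33, objective 34.
(p,q)=(3,0): 5·3+6·0=15≤22, 3·3+6·0=9≤33, objective 27.
Maximum is 36 at (p,q)=(4,0).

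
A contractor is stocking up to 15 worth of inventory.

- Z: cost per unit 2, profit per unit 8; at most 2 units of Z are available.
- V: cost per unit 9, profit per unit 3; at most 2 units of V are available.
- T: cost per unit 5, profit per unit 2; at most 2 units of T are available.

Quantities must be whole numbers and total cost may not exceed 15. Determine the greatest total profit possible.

20

Take 2×Z and 2×T: cost 14 ≤ 15, profit 2·8 + 2·2 = 20.
Z has the best ratio (8/2) and is taken to its limit of 2; remaining capacity is filled optimally with the others.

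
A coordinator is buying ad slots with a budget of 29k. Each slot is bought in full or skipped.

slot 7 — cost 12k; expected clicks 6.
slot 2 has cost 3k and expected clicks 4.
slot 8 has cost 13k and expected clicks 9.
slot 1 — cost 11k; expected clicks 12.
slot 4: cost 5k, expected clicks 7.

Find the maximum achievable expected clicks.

28

slot 8 + slot 1 + slot 4: cost 13 + 11 + 5 = 29 ≤ 29, expected clicks 9 + 12 + 7 = 28.
slot 2 + slot 8 + slot 1: cost 3 + 13 + 11 = 27 ≤ 29, expected clicks 4 + 9 + 12 = 25.
Best is slot 8, slot 1, and slot 4 with total expected clicks 28.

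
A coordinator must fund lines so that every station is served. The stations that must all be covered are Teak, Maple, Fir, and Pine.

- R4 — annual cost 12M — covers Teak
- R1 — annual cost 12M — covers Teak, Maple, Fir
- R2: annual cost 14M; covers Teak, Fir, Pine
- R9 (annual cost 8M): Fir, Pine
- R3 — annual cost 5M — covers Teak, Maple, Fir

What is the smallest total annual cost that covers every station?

Choose R9 and R3: together they cover Teak, Maple, Fir, Pine — every station.
Total annual cost: 8 + 5 = 13.
No cover costs less than 13.

13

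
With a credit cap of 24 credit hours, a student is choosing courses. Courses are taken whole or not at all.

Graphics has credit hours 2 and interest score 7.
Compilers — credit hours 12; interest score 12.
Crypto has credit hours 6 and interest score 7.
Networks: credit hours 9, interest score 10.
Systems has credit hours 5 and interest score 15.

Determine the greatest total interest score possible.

39

Graphics + Compilers + Systems: credit hours 2 + 12 + 5 = 19 ≤ 24, interest score 7 + 12 + 15 = 34.
Compilers + Crypto + Systems: credit hours 12 + 6 + 5 = 23 ≤ 24, interest score 12 + 7 + 15 = 34.
Graphics + Crypto + Networks + Systems: credit hours 2 + 6 + 9 + 5 = 22 ≤ 24, interest score 7 + 7 + 10 + 15 = 39.
Best is Graphics, Crypto, Networks, and Systems with total interest score 39.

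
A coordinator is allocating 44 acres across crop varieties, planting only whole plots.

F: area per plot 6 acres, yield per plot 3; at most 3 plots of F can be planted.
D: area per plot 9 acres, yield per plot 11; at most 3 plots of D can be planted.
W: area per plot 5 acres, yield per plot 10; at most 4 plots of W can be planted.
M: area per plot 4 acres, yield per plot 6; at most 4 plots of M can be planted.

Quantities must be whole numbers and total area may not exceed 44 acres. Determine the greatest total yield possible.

W has the best ratio (10/5); taking only W gives at most 4×10 = 40 (stopped by the supply cap of 4).
Mixing does better — 1×D, 4×W, and 3×M: area 41 ≤ 44, yield 1·11 + 4·10 + 3·6 = 69.

69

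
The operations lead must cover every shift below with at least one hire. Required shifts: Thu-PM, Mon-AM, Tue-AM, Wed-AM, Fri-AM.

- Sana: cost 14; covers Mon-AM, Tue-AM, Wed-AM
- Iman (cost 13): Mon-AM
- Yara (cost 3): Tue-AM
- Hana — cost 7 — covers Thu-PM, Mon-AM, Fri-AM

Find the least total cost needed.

The greedy cost-per-new-shift heuristic would pick Hana, Yara, and Sana for 24, but a cheaper cover exists.
Choose Sana and Hana: together they cover Thu-PM, Mon-AM, Tue-AM, Wed-AM, Fri-AM — every shift.
Total cost: 14 + 7 = 21.
No cover costs less than 21.

21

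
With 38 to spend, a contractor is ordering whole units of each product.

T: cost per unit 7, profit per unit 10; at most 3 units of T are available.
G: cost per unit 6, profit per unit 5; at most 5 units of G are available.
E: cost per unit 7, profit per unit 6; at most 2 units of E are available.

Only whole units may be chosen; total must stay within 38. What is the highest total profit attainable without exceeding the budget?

T has the best ratio (10/7); taking only T gives at most 3×10 = 30 (stopped by the supply cap of 3).
Mixing does better — 3×T and 2×E: cost 35 ≤ 38, profit 3·10 + 2·6 = 42.

42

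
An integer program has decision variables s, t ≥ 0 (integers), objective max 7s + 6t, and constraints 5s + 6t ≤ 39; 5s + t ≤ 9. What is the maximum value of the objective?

(s,t)=(0,6) is feasible, giving 36.
(s,t)=(0,5) is feasible, giving 30.
The best lattice point is (0,6), giving 36.

36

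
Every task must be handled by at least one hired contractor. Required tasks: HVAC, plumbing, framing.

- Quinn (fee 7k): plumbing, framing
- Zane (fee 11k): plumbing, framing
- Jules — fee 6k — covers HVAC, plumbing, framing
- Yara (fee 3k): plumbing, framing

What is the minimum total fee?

6

Jules alone covers HVAC, plumbing, framing — every task.
Total fee: 6.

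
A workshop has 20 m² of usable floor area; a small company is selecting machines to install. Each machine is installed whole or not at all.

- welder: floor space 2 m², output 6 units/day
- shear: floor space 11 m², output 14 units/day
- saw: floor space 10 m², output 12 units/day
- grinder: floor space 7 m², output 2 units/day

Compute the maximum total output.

This is a 0-1 knapsack instance.
Take welder, shear, and grinder: floor space 2 + 11 + 7 = 20 ≤ 20, output 6 + 14 + 2 = 22.
No other feasible combination does better.

22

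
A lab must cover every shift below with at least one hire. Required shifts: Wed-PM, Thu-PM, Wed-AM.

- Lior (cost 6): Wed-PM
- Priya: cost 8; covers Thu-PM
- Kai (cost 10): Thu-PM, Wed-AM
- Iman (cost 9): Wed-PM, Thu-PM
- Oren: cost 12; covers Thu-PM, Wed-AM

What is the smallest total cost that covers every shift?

16

The greedy cost-per-new-shift heuristic would pick Iman and Kai for 19, but a cheaper cover exists.
Choose Lior and Kai: together they cover Wed-PM, Thu-PM, Wed-AM — every shift.
Total cost: 6 + 10 = 16.
No cover costs less than 16.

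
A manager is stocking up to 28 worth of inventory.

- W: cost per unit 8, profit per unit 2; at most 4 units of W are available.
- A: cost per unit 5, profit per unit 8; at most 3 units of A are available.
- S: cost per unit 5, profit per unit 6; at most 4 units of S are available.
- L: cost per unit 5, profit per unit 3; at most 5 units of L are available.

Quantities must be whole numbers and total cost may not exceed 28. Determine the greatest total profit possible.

This is a bounded integer knapsack.
A has the best ratio (8/5); taking only A gives at most 3×8 = 24 (stopped by the supply cap of 3).
Mixing does better — 3×A and 2×S: cost 25 ≤ 28, profit 3·8 + 2·6 = 36.

36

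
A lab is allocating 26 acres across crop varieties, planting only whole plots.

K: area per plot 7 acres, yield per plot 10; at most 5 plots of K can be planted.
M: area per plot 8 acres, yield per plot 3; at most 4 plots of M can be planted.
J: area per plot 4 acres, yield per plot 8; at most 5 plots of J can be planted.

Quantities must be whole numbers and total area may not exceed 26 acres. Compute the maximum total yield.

44

Take 2×K and 3×J: area 26 ≤ 26, yield 2·10 + 3·8 = 44.
No other integer combination yields more.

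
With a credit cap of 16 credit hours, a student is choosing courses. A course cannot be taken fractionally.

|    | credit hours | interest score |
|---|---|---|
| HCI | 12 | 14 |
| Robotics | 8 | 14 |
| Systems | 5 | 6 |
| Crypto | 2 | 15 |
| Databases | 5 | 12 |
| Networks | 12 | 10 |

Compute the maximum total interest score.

Allowing fractional choices, the relaxed optimum would be about 42.2, but courses are indivisible.
Robotics + Systems + Crypto: credit hours 8 + 5 + 2 = 15 ≤ 16, interest score 14 + 6 + 15 = 35.
Robotics + Crypto + Databases: credit hours 8 + 2 + 5 = 15 ≤ 16, interest score 14 + 15 + 12 = 41.
Systems + Crypto + Databases: credit hours 5 + 2 + 5 = 12 ≤ 16, interest score 6 + 15 + 12 = 33.
Best is Robotics, Crypto, and Databases with total interest score 41.

41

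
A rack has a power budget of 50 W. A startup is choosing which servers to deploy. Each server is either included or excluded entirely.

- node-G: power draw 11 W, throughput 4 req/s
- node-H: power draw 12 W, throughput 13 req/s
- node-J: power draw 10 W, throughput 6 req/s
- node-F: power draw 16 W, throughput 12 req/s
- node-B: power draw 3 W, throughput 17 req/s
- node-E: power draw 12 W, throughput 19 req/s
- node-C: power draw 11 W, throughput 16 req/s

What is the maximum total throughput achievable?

This is a 0-1 knapsack instance.
Take node-H, node-J, node-B, node-E, and node-C: power draw 12 + 10 + 3 + 12 + 11 = 48 ≤ 50, throughput 13 + 6 + 17 + 19 + 16 = 71.
No other feasible combination does better.

71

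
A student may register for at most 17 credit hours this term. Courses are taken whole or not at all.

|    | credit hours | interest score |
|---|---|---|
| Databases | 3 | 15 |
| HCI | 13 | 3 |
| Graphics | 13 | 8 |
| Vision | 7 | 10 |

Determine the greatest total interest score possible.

25

This is a 0-1 knapsack instance.
Allowing fractional choices, the relaxed optimum would be about 29.3, but courses are indivisible.
Databases + HCI: credit hours 3 + 13 = 16 ≤ 17, interest score 15 + 3 = 18.
Databases + Vision: credit hours 3 + 7 = 10 ≤ 17, interest score 15 + 10 = 25.
Databases + Graphics: credit hours 3 + 13 = 16 ≤ 17, interest score 15 + 8 = 23.
Best is Databases and Vision with total interest score 25.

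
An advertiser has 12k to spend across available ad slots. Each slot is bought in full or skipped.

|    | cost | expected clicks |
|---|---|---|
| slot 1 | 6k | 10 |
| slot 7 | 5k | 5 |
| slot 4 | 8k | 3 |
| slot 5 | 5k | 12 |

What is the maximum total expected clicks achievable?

22

slot 1 + slot 5: cost 6 + 5 = 11 ≤ 12, expected clicks 10 + 12 = 22.
slot 7 + slot 5: cost 5 + 5 = 10 ≤ 12, expected clicks 5 + 12 = 17.
Best is slot 1 and slot 5 with total expected clicks 22.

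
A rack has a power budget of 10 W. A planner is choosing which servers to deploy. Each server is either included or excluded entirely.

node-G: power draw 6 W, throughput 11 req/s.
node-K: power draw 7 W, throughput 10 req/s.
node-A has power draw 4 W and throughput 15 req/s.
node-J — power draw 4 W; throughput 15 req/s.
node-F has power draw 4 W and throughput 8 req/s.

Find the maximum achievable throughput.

Take node-A and node-J: power draw 4 + 4 = 8 ≤ 10, throughput 15 + 15 = 30.
No other feasible combination does better.

30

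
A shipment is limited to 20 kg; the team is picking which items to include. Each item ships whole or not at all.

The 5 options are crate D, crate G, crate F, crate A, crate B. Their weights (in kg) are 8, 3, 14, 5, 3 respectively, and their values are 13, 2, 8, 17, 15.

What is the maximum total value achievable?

47

Allowing fractional choices, the relaxed optimum would be about 47.6, but items are indivisible.
crate D + crate A + crate B: weight 8 + 5 + 3 = 16 ≤ 20, value 13 + 17 + 15 = 45.
crate D + crate G + crate A + crate B: weight 8 + 3 + 5 + 3 = 19 ≤ 20, value 13 + 2 + 17 + 15 = 47.
Best is crate D, crate G, crate A, and crate B with total value 47.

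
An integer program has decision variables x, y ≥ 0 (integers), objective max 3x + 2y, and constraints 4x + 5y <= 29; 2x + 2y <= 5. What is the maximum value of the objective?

6

The continuous relaxation peaks at (2.5, 0) with value 7.50; rounding to a feasible lattice point costs some objective.
(x,y)=(2,0): 4·2+5·0=8≤29, 2·2+2·0=4≤5, objective 6.
(x,y)=(1,1): 4·1+5·1=9≤29, 2·1+2·1=4≤5, objective 5.
(x,y)=(1,0): 4·1+5·0=4≤29, 2·1+2·0=2≤5, objective 3.
No feasible integer point exceeds 6.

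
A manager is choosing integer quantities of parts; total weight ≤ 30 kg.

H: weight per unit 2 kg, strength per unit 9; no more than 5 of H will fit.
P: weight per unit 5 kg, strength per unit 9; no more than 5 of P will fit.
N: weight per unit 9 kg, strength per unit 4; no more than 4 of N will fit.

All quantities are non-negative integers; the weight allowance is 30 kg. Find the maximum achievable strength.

H has the best ratio (9/2); taking only H gives at most 5×9 = 45 (stopped by the supply cap of 5).
Mixing does better — 5×H and 4×P: weight 30 ≤ 30, strength 5·9 + 4·9 = 81.

81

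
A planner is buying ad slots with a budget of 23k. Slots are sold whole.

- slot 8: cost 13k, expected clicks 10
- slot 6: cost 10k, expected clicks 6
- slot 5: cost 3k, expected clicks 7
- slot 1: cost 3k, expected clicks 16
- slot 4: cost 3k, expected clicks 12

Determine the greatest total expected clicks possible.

This is an integer program with binary decision variables.
Allowing fractional choices, the relaxed optimum would be about 45.6, but ad slots are indivisible.
slot 8 + slot 5 + slot 1 + slot 4: cost 13 + 3 + 3 + 3 = 22 ≤ 23, expected clicks 10 + 7 + 16 + 12 = 45.
slot 6 + slot 5 + slot 1 + slot 4: cost 10 + 3 + 3 + 3 = 19 ≤ 23, expected clicks 6 + 7 + 16 + 12 = 41.
slot 8 + slot 1 + slot 4: cost 13 + 3 + 3 = 19 ≤ 23, expected clicks 10 + 16 + 12 = 38.
Best is slot 8, slot 5, slot 1, and slot 4 with total expected clicks 45.

45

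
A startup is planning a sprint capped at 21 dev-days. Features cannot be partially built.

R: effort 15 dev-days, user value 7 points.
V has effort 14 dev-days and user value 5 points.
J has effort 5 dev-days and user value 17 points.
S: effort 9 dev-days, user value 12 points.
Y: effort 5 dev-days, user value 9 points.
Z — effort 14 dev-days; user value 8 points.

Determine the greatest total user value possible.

38

J + Y: effort 5 + 5 = 10 ≤ 21, user value 17 + 9 = 26.
J + S: effort 5 + 9 = 14 ≤ 21, user value 17 + 12 = 29.
J + S + Y: effort 5 + 9 + 5 = 19 ≤ 21, user value 17 + 12 + 9 = 38.
Best is J, S, and Y with total user value 38.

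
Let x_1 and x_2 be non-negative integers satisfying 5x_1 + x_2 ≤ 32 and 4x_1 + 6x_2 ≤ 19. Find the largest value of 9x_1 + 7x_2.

36

Relaxing integrality, the LP optimum is 42.75 at (x_1,x_2) = (4.75, 0), which is not an integer point.
(x_1,x_2)=(4,0): 5·4+1·0=20≤32, 4·4+6·0=16≤19, objective 36.
(x_1,x_2)=(3,1): 5·3+1·1=16≤32, 4·3+6·1=18≤19, objective 34.
(x_1,x_2)=(3,0): 5·3+1·0=15≤32, 4·3+6·0=12≤19, objective 27.
Maximum is 36 at (x_1,x_2)=(4,0).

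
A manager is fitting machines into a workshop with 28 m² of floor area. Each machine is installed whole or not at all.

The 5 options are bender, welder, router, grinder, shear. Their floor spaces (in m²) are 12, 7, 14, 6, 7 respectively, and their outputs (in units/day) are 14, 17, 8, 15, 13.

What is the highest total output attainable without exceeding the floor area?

46

This is a 0-1 knapsack instance.
Allowing fractional choices, the relaxed optimum would be about 54.3, but machines are indivisible.
welder + grinder + shear: floor space 7 + 6 + 7 = 20 ≤ 28, output 17 + 15 + 13 = 45.
bender + welder + grinder: floor space 12 + 7 + 6 = 25 ≤ 28, output 14 + 17 + 15 = 46.
Best is bender, welder, and grinder with total output 46.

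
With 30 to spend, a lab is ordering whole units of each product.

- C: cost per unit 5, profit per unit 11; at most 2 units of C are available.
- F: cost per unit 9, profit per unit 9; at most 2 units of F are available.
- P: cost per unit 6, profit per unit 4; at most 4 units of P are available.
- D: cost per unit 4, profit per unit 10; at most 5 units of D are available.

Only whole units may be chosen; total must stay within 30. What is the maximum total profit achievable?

72

D has the best ratio (10/4); taking only D gives at most 5×10 = 50 (stopped by the supply cap of 5).
Mixing does better — 2×C and 5×D: cost 30 ≤ 30, profit 2·11 + 5·10 = 72.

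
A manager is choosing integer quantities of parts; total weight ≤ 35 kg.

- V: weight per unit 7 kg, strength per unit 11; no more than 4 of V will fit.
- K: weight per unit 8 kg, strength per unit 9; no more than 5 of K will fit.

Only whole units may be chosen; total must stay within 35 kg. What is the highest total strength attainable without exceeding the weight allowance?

V has the best ratio (11/7); taking only V gives at most 4×11 = 44 (stopped by the supply cap of 4).
Optimal: 4×V: weight 28 ≤ 35, strength 4·11 = 44.

44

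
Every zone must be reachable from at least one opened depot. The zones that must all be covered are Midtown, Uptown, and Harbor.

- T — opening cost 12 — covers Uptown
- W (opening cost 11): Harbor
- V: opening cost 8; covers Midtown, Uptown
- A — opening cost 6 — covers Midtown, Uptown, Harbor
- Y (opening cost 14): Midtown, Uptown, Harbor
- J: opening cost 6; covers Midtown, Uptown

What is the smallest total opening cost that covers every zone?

6

A alone covers Midtown, Uptown, Harbor — every zone.
Total opening cost: 6.
No cover costs less than 6.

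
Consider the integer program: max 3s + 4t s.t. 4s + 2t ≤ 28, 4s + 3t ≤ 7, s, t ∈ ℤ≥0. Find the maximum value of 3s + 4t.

(s,t)=(0,2) is feasible, giving 8.
(s,t)=(1,1) is feasible, giving 7.
Maximum is 8 at (s,t)=(0,2).

8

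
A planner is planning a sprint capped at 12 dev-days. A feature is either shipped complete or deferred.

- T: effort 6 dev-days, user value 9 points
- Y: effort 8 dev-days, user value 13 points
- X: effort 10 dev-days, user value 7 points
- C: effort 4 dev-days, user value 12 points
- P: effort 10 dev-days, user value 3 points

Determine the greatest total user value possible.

25

This is a 0-1 knapsack instance.
Take Y and C: effort 8 + 4 = 12 ≤ 12, user value 13 + 12 = 25.
No other feasible combination does better.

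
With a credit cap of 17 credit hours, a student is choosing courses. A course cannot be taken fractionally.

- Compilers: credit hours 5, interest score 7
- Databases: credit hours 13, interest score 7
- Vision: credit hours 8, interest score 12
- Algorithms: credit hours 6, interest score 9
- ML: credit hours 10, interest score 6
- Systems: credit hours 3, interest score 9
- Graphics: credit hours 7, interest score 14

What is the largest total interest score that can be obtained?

Compilers + Systems + Graphics: credit hours 5 + 3 + 7 = 15 ≤ 17, interest score 7 + 9 + 14 = 30.
Algorithms + Systems + Graphics: credit hours 6 + 3 + 7 = 16 ≤ 17, interest score 9 + 9 + 14 = 32.
Best is Algorithms, Systems, and Graphics with total interest score 32.

32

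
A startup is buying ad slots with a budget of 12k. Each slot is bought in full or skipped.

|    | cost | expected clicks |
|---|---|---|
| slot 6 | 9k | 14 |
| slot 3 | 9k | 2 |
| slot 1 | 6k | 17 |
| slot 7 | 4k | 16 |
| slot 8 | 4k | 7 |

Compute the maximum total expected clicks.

33

Allowing fractional choices, the relaxed optimum would be about 36.5, but ad slots are indivisible.
slot 7 + slot 8: cost 4 + 4 = 8 ≤ 12, expected clicks 16 + 7 = 23.
slot 1 + slot 8: cost 6 + 4 = 10 ≤ 12, expected clicks 17 + 7 = 24.
slot 1 + slot 7: cost 6 + 4 = 10 ≤ 12, expected clicks 17 + 16 = 33.
Best is slot 1 and slot 7 with total expected clicks 33.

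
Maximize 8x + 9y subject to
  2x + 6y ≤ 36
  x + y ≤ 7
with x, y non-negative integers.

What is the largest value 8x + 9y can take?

61

(x,y)=(2,5): 2·2+6·5=34≤36, 1·2+1·5=7≤7, objective 61.
(x,y)=(3,4): 2·3+6·4=30≤36, 1·3+1·4=7≤7, objective 60.
(x,y)=(0,6): 2·0+6·6=36≤36, 1·0+1·6=6≤7, objective 54.
(x,y)=(1,5): 2·1+6·5=32≤36, 1·1+1·5=6≤7, objective 53.
The best lattice point is (2,5), giving 61.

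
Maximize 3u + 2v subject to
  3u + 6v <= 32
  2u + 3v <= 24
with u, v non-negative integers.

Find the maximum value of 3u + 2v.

30

(u,v)=(10,0): 3·10+6·0=30≤32, 2·10+3·0=20≤24, objective 30.
(u,v)=(9,0): 3·9+6·0=27≤32, 2·9+3·0=18≤24, objective 27.
Maximum is 30 at (u,v)=(10,0).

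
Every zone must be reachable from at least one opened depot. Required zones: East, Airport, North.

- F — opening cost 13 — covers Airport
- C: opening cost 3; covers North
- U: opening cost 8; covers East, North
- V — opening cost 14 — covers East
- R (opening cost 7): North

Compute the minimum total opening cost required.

21

Choose F and U: together they cover East, Airport, North — every zone.
Total opening cost: 13 + 8 = 21.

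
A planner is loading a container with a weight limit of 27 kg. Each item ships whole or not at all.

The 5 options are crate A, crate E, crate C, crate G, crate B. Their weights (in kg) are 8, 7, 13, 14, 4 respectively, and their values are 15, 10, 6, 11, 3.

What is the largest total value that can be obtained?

29

Allowing fractional choices, the relaxed optimum would be about 34.4, but items are indivisible.
crate A + crate G: weight 8 + 14 = 22 ≤ 27, value 15 + 11 = 26.
crate A + crate E + crate B: weight 8 + 7 + 4 = 19 ≤ 27, value 15 + 10 + 3 = 28.
crate A + crate G + crate B: weight 8 + 14 + 4 = 26 ≤ 27, value 15 + 11 + 3 = 29.
Best is crate A, crate G, and crate B with total value 29.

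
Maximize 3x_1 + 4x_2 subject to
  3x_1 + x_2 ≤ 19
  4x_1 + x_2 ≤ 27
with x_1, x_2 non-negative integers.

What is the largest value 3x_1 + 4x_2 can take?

(x_1,x_2)=(0,19): 3·0+1·19=19≤19, 4·0+1·19=19≤27, objective 76.
(x_1,x_2)=(0,18): 3·0+1·18=18≤19, 4·0+1·18=18≤27, objective 72.
The best lattice point is (0,19), giving 76.

76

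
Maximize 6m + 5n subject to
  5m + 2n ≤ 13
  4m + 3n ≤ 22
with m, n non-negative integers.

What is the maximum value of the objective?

30

(m,n)=(0,6): 5·0+2·6=12≤13, 4·0+3·6=18≤22, objective 30.
(m,n)=(0,5): 5·0+2·5=10≤13, 4·0+3·5=15≤22, objective 25.
Maximum is 30 at (m,n)=(0,6).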